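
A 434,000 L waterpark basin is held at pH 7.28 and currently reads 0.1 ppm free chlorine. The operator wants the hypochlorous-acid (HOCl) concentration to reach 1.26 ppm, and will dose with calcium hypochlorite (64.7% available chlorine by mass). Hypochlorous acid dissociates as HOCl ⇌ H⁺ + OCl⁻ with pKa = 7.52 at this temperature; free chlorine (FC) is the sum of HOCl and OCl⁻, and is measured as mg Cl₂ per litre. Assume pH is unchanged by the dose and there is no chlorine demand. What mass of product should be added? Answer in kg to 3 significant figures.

1.26 kg

[OCl⁻]/[HOCl] = 10^(pH − pKa) = 10^(7.28 − 7.52) = 0.5754; fraction as HOCl = 1/(1 + 0.5754) = 0.6347.
Free chlorine required for 1.26 ppm HOCl: 1.26 / 0.6347 = 1.985 ppm.
FC to add: 1.985 − 0.1 = 1.885 mg/L as Cl₂.
Cl₂ equivalent: 1.885 mg/L × 434,000 L = 818.1 g.
Product at 64.7% available Cl: 818.1 / 0.647 = 1264 g.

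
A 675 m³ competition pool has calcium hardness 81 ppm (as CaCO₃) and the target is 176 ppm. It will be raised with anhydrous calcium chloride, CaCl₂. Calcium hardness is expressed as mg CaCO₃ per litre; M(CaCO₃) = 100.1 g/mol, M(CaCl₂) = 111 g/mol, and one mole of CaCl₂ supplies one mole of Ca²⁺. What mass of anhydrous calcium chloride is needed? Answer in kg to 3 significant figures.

71.1 kg

Volume: 675 m³ = 675,000 L.
Hardness to add: (176 − 81) = 95 mg/L as CaCO₃ × 675,000 L = 64,120 g as CaCO₃.
Moles of Ca²⁺ (1 mol Ca²⁺ ≡ 1 mol CaCO₃): 64,120 / 100.1 g/mol = 640.6 mol.
Mass of CaCl₂: 640.6 × 111 = 71,110 g.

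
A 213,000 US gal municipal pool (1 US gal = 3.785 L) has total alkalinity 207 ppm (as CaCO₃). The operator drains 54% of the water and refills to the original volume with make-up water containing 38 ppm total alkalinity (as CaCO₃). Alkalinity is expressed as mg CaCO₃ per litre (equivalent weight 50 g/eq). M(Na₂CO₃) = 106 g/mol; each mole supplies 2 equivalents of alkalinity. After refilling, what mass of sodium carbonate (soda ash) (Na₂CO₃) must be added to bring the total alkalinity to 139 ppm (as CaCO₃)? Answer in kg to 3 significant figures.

19.9 kg

Volume: 213,000 US gal × 3.785 L/gal = 806,205 L.
After draining 54% and refilling: 207 × 0.46 + 38 × 0.54 = 115.74 ppm.
Deficit to target: 139 − 115.74 = 23.26 mg/L.
As CaCO₃: 23.26 mg/L × 806,205 L = 18,750 g; ÷ 50 g/eq ÷ 2 = 187.5 mol Na₂CO₃.
Mass: 187.5 × 106 = 19,880 g.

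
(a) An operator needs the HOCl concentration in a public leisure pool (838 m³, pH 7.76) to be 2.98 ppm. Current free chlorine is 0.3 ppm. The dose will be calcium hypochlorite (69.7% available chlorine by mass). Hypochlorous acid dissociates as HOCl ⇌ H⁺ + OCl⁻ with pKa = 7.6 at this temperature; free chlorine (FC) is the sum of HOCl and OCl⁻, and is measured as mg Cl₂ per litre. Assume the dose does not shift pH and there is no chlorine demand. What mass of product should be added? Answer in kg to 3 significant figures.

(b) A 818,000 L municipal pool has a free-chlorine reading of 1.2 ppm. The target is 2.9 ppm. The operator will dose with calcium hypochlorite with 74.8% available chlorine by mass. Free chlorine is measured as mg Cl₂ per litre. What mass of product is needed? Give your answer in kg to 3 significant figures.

(a) 8.40 kg; (b) 1.86 kg

(a) Volume: 838 m³ = 838,000 L.
(a) [OCl⁻]/[HOCl] = 10^(pH − pKa) = 10^(7.76 − 7.6) = 1.445; fraction as HOCl = 1/(1 + 1.445) = 0.4089.
(a) Free chlorine required for 2.98 ppm HOCl: 2.98 / 0.4089 = 7.287 ppm.
(a) FC to add: 7.287 − 0.3 = 6.987 mg/L as Cl₂.
(a) Cl₂ equivalent: 6.987 mg/L × 838,000 L = 5855 g.
(a) Product at 69.7% available Cl: 5855 / 0.697 = 8401 g.

(b) Chlorine deficit: 2.9 − 1.2 = 1.7 ppm = 1.7 mg/L as Cl₂.
(b) Cl₂ equivalent needed: 1.7 mg/L × 818,000 L = 1,391,000 mg = 1391 g.
(b) Product at 74.8% available chlorine: 1391 / 0.748 = 1859 g.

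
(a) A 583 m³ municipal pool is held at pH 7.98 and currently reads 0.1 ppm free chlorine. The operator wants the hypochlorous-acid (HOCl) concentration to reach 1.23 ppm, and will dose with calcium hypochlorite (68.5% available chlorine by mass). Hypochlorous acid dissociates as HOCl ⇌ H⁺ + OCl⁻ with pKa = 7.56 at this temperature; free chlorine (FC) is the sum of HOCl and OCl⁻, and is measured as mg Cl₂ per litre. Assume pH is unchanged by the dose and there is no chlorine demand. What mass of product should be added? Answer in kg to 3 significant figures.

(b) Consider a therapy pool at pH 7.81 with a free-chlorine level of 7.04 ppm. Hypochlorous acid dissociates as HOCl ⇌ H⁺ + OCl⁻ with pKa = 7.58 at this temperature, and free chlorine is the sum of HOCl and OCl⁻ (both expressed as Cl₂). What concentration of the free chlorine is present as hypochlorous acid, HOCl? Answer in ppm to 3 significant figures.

(a) Volume: 583 m³ = 583,000 L.
(a) [OCl⁻]/[HOCl] = 10^(pH − pKa) = 10^(7.98 − 7.56) = 2.63; fraction as HOCl = 1/(1 + 2.63) = 0.2755.
(a) Free chlorine required for 1.23 ppm HOCl: 1.23 / 0.2755 = 4.465 ppm.
(a) FC to add: 4.465 − 0.1 = 4.365 mg/L as Cl₂.
(a) Cl₂ equivalent: 4.365 mg/L × 583,000 L = 2545 g.
(a) Product at 68.5% available Cl: 2545 / 0.685 = 3715 g.

(b) [OCl⁻]/[HOCl] = 10^(pH − pKa) = 10^(7.81 − 7.58) = 10^0.23 = 1.698.
(b) Fraction as HOCl = 1 / (1 + 1.698) = 0.3706.
(b) HOCl = 0.3706 × 7.04 ppm = 2.609 ppm.

(a) 3.72 kg; (b) 2.61 ppm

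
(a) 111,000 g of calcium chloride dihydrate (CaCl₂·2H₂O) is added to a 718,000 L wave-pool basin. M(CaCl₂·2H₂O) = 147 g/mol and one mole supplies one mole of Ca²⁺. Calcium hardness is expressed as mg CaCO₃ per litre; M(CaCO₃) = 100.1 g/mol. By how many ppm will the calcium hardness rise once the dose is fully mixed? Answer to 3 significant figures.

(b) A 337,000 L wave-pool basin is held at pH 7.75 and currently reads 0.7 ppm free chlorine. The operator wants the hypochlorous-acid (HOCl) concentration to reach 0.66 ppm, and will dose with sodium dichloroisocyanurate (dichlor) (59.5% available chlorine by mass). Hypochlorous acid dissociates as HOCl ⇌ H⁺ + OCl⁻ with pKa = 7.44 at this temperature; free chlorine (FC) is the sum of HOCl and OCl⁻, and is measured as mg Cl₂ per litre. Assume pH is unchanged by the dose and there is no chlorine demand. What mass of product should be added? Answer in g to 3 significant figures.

(a) Moles of Ca²⁺: 111,000 g ÷ 147 g/mol = 755.1 mol.
(a) As CaCO₃: 755.1 mol × 100.1 g/mol = 75,590 g.
(a) Rise: 75,590 g / 718,000 L × 1000 = 105.3 mg/L.

(b) [OCl⁻]/[HOCl] = 10^(pH − pKa) = 10^(7.75 − 7.44) = 2.042; fraction as HOCl = 1/(1 + 2.042) = 0.3288.
(b) Free chlorine required for 0.66 ppm HOCl: 0.66 / 0.3288 = 2.008 ppm.
(b) FC to add: 2.008 − 0.7 = 1.308 mg/L as Cl₂.
(b) Cl₂ equivalent: 1.308 mg/L × 337,000 L = 440.6 g.
(b) Product at 59.5% available Cl: 440.6 / 0.595 = 740.6 g.

(a) 105 ppm; (b) 741 g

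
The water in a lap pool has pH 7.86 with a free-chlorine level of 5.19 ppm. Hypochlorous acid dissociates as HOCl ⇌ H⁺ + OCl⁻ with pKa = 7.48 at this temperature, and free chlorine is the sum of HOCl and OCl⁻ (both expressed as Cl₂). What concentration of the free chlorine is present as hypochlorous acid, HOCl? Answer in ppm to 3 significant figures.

1.53 ppm

[OCl⁻]/[HOCl] = 10^(pH − pKa) = 10^(7.86 − 7.48) = 10^0.38 = 2.399.
Fraction as HOCl = 1 / (1 + 2.399) = 0.2942.
HOCl = 0.2942 × 5.19 ppm = 1.527 ppm.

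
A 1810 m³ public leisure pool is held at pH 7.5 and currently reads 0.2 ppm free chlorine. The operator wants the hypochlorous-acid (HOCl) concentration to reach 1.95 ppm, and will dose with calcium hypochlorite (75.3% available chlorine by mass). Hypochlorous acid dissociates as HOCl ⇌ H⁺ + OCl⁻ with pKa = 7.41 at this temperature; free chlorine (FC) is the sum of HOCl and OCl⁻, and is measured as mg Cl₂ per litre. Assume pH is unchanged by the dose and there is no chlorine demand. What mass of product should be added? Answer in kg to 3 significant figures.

9.97 kg

Volume: 1810 m³ = 1,810,000 L.
[OCl⁻]/[HOCl] = 10^(pH − pKa) = 10^(7.5 − 7.41) = 1.23; fraction as HOCl = 1/(1 + 1.23) = 0.4484.
Free chlorine required for 1.95 ppm HOCl: 1.95 / 0.4484 = 4.349 ppm.
FC to add: 4.349 − 0.2 = 4.149 mg/L as Cl₂.
Cl₂ equivalent: 4.149 mg/L × 1,810,000 L = 7510 g.
Product at 75.3% available Cl: 7510 / 0.753 = 9973 g.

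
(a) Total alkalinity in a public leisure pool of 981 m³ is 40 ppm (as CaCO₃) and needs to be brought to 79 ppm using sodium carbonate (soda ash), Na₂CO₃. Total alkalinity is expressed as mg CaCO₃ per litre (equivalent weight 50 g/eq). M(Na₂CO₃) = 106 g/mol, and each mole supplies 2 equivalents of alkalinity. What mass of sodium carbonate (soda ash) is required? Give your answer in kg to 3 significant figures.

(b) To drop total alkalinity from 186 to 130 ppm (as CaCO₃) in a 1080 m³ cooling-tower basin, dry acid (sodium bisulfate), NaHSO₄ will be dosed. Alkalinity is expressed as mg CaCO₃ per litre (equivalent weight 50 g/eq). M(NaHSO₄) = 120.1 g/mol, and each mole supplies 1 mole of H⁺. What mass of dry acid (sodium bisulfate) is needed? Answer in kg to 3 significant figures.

(a) 40.6 kg; (b) 145 kg

(a) Volume: 981 m³ = 981,000 L.
(a) Alkalinity to add: (79 − 40) = 39 mg/L as CaCO₃ × 981,000 L = 38,260 g as CaCO₃.
(a) Equivalents: 38,260 g ÷ 50 g/eq = 765.2 eq.
(a) Each mole of Na₂CO₃ supplies 2 eq, so 765.2 / 2 = 382.6 mol.
(a) Mass: 382.6 mol × 106 g/mol = 40,550 g.

(b) Volume: 1080 m³ = 1,080,000 L.
(b) Alkalinity to neutralize: (186 − 130) = 56 mg/L as CaCO₃ × 1,080,000 L = 60,480 g as CaCO₃.
(b) Equivalents of H⁺ required: 60,480 ÷ 50 g/eq = 1210 eq = 1210 mol NaHSO₄.
(b) Mass of NaHSO₄: 1210 × 120.1 = 145,300 g.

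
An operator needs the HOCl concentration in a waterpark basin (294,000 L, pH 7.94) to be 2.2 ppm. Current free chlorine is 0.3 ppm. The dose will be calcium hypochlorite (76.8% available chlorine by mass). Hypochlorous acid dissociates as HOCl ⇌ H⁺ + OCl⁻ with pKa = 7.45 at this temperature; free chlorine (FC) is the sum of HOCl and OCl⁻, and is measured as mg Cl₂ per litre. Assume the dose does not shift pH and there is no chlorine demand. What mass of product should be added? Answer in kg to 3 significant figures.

[OCl⁻]/[HOCl] = 10^(pH − pKa) = 10^(7.94 − 7.45) = 3.09; fraction as HOCl = 1/(1 + 3.09) = 0.2445.
Free chlorine required for 2.2 ppm HOCl: 2.2 / 0.2445 = 8.999 ppm.
FC to add: 8.999 − 0.3 = 8.699 mg/L as Cl₂.
Cl₂ equivalent: 8.699 mg/L × 294,000 L = 2557 g.
Product at 76.8% available Cl: 2557 / 0.768 = 3330 g.

3.33 kg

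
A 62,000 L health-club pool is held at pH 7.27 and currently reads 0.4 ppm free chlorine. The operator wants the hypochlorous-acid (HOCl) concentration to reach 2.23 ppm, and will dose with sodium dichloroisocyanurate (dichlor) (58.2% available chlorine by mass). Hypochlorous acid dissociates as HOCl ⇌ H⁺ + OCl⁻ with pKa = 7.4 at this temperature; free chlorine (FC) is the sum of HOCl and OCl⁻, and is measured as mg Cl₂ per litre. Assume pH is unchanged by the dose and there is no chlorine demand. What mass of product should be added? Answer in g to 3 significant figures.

371 g

[OCl⁻]/[HOCl] = 10^(pH − pKa) = 10^(7.27 − 7.4) = 0.7413; fraction as HOCl = 1/(1 + 0.7413) = 0.5743.
Free chlorine required for 2.23 ppm HOCl: 2.23 / 0.5743 = 3.883 ppm.
FC to add: 3.883 − 0.4 = 3.483 mg/L as Cl₂.
Cl₂ equivalent: 3.483 mg/L × 62,000 L = 216 g.
Product at 58.2% available Cl: 216 / 0.582 = 371.1 g.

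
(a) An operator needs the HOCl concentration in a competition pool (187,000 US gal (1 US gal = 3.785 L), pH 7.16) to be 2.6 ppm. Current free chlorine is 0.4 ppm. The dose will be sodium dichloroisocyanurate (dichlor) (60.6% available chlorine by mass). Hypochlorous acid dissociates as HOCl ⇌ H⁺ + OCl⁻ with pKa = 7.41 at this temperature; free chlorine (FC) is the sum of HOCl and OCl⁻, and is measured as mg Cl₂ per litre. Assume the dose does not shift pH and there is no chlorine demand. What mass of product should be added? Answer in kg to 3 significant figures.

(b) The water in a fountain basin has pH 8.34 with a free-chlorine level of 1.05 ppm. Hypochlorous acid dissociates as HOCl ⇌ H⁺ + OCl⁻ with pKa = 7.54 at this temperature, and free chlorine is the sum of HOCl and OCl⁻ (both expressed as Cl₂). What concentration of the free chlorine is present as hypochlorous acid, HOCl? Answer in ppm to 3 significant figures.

(a) Volume: 187,000 US gal × 3.785 L/gal = 707,795 L.
(a) [OCl⁻]/[HOCl] = 10^(pH − pKa) = 10^(7.16 − 7.41) = 0.5623; fraction as HOCl = 1/(1 + 0.5623) = 0.6401.
(a) Free chlorine required for 2.6 ppm HOCl: 2.6 / 0.6401 = 4.062 ppm.
(a) FC to add: 4.062 − 0.4 = 3.662 mg/L as Cl₂.
(a) Cl₂ equivalent: 3.662 mg/L × 707,795 L = 2592 g.
(a) Product at 60.6% available Cl: 2592 / 0.606 = 4277 g.

(b) [OCl⁻]/[HOCl] = 10^(pH − pKa) = 10^(8.34 − 7.54) = 10^0.80 = 6.31.
(b) Fraction as HOCl = 1 / (1 + 6.31) = 0.1368.
(b) HOCl = 0.1368 × 1.05 ppm = 0.1436 ppm.

(a) 4.28 kg; (b) 0.144 ppm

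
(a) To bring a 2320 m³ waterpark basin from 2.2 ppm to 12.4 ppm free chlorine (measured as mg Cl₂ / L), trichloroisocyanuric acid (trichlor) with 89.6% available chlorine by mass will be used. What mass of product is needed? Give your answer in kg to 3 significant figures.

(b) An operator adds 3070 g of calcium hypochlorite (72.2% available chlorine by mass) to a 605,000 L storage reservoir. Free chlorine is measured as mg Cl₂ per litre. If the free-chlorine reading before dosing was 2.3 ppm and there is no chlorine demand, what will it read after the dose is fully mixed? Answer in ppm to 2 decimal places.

(a) Volume: 2320 m³ = 2,320,000 L.
(a) Chlorine deficit: 12.4 − 2.2 = 10.2 ppm = 10.2 mg/L as Cl₂.
(a) Cl₂ equivalent needed: 10.2 mg/L × 2,320,000 L = 23,660,000 mg = 23,660 g.
(a) Product at 89.6% available chlorine: 23,660 / 0.896 = 26,410 g.

(b) Available chlorine delivered: 3070 g × 0.722 = 2217 g as Cl₂.
(b) Concentration rise: 2217 g / 605,000 L = 3.664 mg/L = 3.66 ppm.
(b) Final FC: 2.3 + 3.66 = 5.96 ppm.

(a) 26.4 kg; (b) 5.96 ppm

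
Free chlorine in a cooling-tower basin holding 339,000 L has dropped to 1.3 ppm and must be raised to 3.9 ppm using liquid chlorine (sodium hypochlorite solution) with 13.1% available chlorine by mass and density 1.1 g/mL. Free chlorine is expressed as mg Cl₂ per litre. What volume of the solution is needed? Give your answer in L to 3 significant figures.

6.12 L

Chlorine deficit: 3.9 − 1.3 = 2.6 ppm = 2.6 mg/L as Cl₂.
Cl₂ equivalent needed: 2.6 mg/L × 339,000 L = 881,400 mg = 881.4 g.
Product at 13.1% available chlorine: 881.4 / 0.131 = 6728 g.
Volume at density 1.1 g/mL: 6728 g ÷ 1.1 g/mL = 6117 mL.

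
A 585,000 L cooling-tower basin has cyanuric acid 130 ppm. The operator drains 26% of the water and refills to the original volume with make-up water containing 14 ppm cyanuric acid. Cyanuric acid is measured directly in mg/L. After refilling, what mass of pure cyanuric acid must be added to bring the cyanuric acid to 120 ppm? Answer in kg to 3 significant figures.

11.8 kg

After draining 26% and refilling: 130 × 0.74 + 14 × 0.26 = 99.84 ppm.
Deficit to target: 120 − 99.84 = 20.16 mg/L.
Mass: 20.16 mg/L × 585,000 L = 11,790 g cyanuric acid.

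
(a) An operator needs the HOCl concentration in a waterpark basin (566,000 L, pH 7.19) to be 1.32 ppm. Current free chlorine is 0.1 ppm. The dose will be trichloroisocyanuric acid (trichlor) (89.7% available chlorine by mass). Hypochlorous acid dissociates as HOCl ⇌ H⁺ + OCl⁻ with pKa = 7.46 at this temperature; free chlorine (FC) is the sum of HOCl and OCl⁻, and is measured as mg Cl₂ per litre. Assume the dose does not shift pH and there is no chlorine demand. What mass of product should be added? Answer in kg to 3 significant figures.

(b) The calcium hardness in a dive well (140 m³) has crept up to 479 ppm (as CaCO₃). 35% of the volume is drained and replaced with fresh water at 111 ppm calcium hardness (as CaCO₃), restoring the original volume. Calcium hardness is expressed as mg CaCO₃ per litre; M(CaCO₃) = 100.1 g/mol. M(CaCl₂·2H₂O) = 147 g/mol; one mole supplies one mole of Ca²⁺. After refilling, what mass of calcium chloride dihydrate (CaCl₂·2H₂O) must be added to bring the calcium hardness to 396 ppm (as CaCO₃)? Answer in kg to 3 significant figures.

(a) [OCl⁻]/[HOCl] = 10^(pH − pKa) = 10^(7.19 − 7.46) = 0.537; fraction as HOCl = 1/(1 + 0.537) = 0.6506.
(a) Free chlorine required for 1.32 ppm HOCl: 1.32 / 0.6506 = 2.029 ppm.
(a) FC to add: 2.029 − 0.1 = 1.929 mg/L as Cl₂.
(a) Cl₂ equivalent: 1.929 mg/L × 566,000 L = 1092 g.
(a) Product at 89.7% available Cl: 1092 / 0.897 = 1217 g.

(b) Volume: 140 m³ = 140,000 L.
(b) After draining 35% and refilling: 479 × 0.65 + 111 × 0.35 = 350.2 ppm.
(b) Deficit to target: 396 − 350.2 = 45.8 mg/L.
(b) As CaCO₃: 45.8 mg/L × 140,000 L = 6412 g; ÷ 100.1 = 64.06 mol Ca²⁺.
(b) Mass: 64.06 × 147 = 9416 g.

(a) 1.22 kg; (b) 9.42 kg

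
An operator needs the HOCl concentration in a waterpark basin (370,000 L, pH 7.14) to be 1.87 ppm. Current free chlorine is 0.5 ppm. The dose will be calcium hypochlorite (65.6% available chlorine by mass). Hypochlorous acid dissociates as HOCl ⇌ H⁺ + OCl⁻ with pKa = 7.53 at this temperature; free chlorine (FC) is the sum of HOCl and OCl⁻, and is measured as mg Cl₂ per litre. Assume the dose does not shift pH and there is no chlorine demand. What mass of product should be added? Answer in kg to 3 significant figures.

1.20 kg

[OCl⁻]/[HOCl] = 10^(pH − pKa) = 10^(7.14 − 7.53) = 0.4074; fraction as HOCl = 1/(1 + 0.4074) = 0.7105.
Free chlorine required for 1.87 ppm HOCl: 1.87 / 0.7105 = 2.632 ppm.
FC to add: 2.632 − 0.5 = 2.132 mg/L as Cl₂.
Cl₂ equivalent: 2.132 mg/L × 370,000 L = 788.8 g.
Product at 65.6% available Cl: 788.8 / 0.656 = 1202 g.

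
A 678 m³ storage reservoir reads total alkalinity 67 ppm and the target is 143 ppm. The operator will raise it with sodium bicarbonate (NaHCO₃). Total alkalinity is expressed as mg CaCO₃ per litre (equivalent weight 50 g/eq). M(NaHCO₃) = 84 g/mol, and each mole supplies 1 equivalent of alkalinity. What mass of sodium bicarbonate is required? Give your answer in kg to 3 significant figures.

86.6 kg

Volume: 678 m³ = 678,000 L.
Alkalinity to add: (143 − 67) = 76 mg/L as CaCO₃ × 678,000 L = 51,530 g as CaCO₃.
Equivalents: 51,530 g ÷ 50 g/eq = 1031 eq.
NaHCO₃ supplies 1 eq per mole → 1031 mol.
Mass: 1031 mol × 84 g/mol = 86,570 g.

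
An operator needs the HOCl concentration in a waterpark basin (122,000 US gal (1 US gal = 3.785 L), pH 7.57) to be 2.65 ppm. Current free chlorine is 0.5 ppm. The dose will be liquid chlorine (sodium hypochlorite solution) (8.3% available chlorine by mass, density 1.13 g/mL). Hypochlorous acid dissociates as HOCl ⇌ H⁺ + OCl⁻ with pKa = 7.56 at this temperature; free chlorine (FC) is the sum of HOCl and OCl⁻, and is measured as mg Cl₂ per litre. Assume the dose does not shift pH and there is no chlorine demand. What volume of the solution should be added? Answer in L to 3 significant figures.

Volume: 122,000 US gal × 3.785 L/gal = 461,770 L.
[OCl⁻]/[HOCl] = 10^(pH − pKa) = 10^(7.57 − 7.56) = 1.023; fraction as HOCl = 1/(1 + 1.023) = 0.4942.
Free chlorine required for 2.65 ppm HOCl: 2.65 / 0.4942 = 5.362 ppm.
FC to add: 5.362 − 0.5 = 4.862 mg/L as Cl₂.
Cl₂ equivalent: 4.862 mg/L × 461,770 L = 2245 g.
Product at 8.3% available Cl: 2245 / 0.083 = 27,050 g.
Volume: 27,050 g ÷ 1.13 g/mL = 23,940 mL.

23.9 L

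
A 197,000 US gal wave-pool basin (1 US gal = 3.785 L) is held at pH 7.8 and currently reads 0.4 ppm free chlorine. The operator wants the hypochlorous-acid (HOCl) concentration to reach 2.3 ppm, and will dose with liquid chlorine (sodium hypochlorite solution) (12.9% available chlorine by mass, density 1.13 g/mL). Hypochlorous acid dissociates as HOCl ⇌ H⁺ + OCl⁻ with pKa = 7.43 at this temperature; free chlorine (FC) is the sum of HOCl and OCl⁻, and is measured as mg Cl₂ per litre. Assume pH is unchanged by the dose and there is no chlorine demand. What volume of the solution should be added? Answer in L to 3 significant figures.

Volume: 197,000 US gal × 3.785 L/gal = 745,645 L.
[OCl⁻]/[HOCl] = 10^(pH − pKa) = 10^(7.8 − 7.43) = 2.344; fraction as HOCl = 1/(1 + 2.344) = 0.299.
Free chlorine required for 2.3 ppm HOCl: 2.3 / 0.299 = 7.692 ppm.
FC to add: 7.692 − 0.4 = 7.292 mg/L as Cl₂.
Cl₂ equivalent: 7.292 mg/L × 745,645 L = 5437 g.
Product at 12.9% available Cl: 5437 / 0.129 = 42,150 g.
Volume: 42,150 g ÷ 1.13 g/mL = 37,300 mL.

37.3 L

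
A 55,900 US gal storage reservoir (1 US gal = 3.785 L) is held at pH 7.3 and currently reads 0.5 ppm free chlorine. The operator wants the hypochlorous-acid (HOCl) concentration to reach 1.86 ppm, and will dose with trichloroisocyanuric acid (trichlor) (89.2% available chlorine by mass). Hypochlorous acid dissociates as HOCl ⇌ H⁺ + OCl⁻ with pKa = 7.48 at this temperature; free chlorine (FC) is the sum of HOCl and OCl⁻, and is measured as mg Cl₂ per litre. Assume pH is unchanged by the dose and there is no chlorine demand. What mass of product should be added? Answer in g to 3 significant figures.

614 g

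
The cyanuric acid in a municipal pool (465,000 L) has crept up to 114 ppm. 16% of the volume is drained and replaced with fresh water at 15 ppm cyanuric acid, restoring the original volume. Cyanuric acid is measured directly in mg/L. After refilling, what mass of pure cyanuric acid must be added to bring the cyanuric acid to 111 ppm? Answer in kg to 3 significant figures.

5.97 kg

After draining 16% and refilling: 114 × 0.84 + 15 × 0.16 = 98.16 ppm.
Deficit to target: 111 − 98.16 = 12.84 mg/L.
Mass: 12.84 mg/L × 465,000 L = 5971 g cyanuric acid.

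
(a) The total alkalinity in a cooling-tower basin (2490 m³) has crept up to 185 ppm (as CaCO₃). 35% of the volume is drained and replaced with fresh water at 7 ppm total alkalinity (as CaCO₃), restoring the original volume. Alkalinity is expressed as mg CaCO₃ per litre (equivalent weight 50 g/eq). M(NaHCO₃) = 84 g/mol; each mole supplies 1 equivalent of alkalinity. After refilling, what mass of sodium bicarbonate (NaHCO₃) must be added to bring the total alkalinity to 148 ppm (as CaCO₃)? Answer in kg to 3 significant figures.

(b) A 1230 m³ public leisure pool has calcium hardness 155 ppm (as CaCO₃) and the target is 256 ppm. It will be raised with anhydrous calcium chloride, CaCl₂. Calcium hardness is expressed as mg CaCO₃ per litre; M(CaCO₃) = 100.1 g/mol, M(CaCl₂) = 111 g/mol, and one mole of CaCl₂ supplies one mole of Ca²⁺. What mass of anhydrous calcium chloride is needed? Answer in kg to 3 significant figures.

(a) 106 kg; (b) 138 kg

(a) Volume: 2490 m³ = 2,490,000 L.
(a) After draining 35% and refilling: 185 × 0.65 + 7 × 0.35 = 122.7 ppm.
(a) Deficit to target: 148 − 122.7 = 25.3 mg/L.
(a) As CaCO₃: 25.3 mg/L × 2,490,000 L = 63,000 g; ÷ 50 g/eq ÷ 1 = 1260 mol NaHCO₃.
(a) Mass: 1260 × 84 = 105,800 g.

(b) Volume: 1230 m³ = 1,230,000 L.
(b) Hardness to add: (256 − 155) = 101 mg/L as CaCO₃ × 1,230,000 L = 124,200 g as CaCO₃.
(b) Moles of Ca²⁺ (1 mol Ca²⁺ ≡ 1 mol CaCO₃): 124,200 / 100.1 g/mol = 1241 mol.
(b) Mass of CaCl₂: 1241 × 111 = 137,800 g.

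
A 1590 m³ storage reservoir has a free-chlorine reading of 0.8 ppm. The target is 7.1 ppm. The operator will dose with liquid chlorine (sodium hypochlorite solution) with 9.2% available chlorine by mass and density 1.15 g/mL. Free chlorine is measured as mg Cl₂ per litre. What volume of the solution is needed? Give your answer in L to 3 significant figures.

Volume: 1590 m³ = 1,590,000 L.
Chlorine deficit: 7.1 − 0.8 = 6.3 ppm = 6.3 mg/L as Cl₂.
Cl₂ equivalent needed: 6.3 mg/L × 1,590,000 L = 10,020,000 mg = 10,020 g.
Product at 9.2% available chlorine: 10,020 / 0.092 = 108,900 g.
Volume at density 1.15 g/mL: 108,900 g ÷ 1.15 g/mL = 94,680 mL.

94.7 L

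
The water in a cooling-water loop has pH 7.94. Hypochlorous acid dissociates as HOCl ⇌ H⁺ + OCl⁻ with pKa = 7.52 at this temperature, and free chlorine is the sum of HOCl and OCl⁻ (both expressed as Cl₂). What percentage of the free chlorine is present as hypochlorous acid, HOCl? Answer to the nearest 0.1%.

27.5%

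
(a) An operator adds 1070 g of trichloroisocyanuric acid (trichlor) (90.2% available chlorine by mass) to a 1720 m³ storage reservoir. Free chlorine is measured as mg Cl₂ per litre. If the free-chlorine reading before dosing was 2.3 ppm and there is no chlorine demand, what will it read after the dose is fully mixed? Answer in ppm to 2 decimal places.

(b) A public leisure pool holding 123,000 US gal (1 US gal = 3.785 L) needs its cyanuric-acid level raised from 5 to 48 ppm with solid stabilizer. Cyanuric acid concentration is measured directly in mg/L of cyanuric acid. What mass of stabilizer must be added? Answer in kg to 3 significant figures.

(a) 2.86 ppm; (b) 20.0 kg

(a) Volume: 1720 m³ = 1,720,000 L.
(a) Available chlorine delivered: 1070 g × 0.902 = 965.1 g as Cl₂.
(a) Concentration rise: 965.1 g / 1,720,000 L = 0.5611 mg/L = 0.56 ppm.
(a) Final FC: 2.3 + 0.56 = 2.86 ppm.

(b) Volume: 123,000 US gal × 3.785 L/gal = 465,555 L.
(b) CYA to add: (48 − 5) = 43 mg/L × 465,555 L = 20,020 g cyanuric acid.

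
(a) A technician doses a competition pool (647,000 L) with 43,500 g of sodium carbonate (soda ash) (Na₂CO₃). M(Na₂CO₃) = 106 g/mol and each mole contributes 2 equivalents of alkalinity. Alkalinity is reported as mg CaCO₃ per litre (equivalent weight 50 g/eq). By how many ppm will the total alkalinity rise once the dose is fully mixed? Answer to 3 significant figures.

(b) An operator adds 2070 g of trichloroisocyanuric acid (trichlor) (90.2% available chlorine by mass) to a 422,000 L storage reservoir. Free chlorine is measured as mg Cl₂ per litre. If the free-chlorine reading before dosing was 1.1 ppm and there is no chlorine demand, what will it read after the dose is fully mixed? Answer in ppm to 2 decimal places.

(a) 63.4 ppm; (b) 5.52 ppm

(a) Moles of Na₂CO₃: 43,500 g ÷ 106 g/mol = 410.4 mol → 820.8 eq of alkalinity.
(a) As CaCO₃: 820.8 eq × 50 g/eq = 41,040 g.
(a) Rise: 41,040 g / 647,000 L × 1000 = 63.43 mg/L.

(b) Available chlorine delivered: 2070 g × 0.902 = 1867 g as Cl₂.
(b) Concentration rise: 1867 g / 422,000 L = 4.425 mg/L = 4.42 ppm.
(b) Final FC: 1.1 + 4.42 = 5.52 ppm.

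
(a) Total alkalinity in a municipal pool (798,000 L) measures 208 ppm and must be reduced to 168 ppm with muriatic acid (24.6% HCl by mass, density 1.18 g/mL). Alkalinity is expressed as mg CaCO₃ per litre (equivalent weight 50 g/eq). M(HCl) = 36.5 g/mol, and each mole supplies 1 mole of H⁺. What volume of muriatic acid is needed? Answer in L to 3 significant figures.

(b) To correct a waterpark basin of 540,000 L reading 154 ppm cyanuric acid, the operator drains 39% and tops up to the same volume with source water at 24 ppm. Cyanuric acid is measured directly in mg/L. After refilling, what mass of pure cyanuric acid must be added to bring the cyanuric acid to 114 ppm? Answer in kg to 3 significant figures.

(a) Alkalinity to neutralize: (208 − 168) = 40 mg/L as CaCO₃ × 798,000 L = 31,920 g as CaCO₃.
(a) Equivalents of H⁺ required: 31,920 ÷ 50 g/eq = 638.4 eq = 638.4 mol HCl.
(a) Mass of HCl: 638.4 × 36.5 = 23,300 g.
(a) Mass of 24.6% solution: 23,300 / 0.246 = 94,720 g.
(a) Volume: 94,720 g ÷ 1.18 g/mL = 80,270 mL.

(b) After draining 39% and refilling: 154 × 0.61 + 24 × 0.39 = 103.3 ppm.
(b) Deficit to target: 114 − 103.3 = 10.7 mg/L.
(b) Mass: 10.7 mg/L × 540,000 L = 5778 g cyanuric acid.

(a) 80.3 L; (b) 5.78 kg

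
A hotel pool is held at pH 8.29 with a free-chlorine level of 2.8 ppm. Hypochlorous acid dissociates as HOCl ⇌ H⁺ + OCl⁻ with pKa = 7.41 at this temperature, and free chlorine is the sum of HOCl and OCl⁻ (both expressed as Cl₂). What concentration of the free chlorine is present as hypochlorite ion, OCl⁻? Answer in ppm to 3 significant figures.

[OCl⁻]/[HOCl] = 10^(pH − pKa) = 10^(8.29 − 7.41) = 10^0.88 = 7.586.
Fraction as HOCl = 1 / (1 + 7.586) = 0.1165.
OCl⁻ = (1 − 0.1165) × 2.8 ppm = 2.474 ppm.

2.47 ppm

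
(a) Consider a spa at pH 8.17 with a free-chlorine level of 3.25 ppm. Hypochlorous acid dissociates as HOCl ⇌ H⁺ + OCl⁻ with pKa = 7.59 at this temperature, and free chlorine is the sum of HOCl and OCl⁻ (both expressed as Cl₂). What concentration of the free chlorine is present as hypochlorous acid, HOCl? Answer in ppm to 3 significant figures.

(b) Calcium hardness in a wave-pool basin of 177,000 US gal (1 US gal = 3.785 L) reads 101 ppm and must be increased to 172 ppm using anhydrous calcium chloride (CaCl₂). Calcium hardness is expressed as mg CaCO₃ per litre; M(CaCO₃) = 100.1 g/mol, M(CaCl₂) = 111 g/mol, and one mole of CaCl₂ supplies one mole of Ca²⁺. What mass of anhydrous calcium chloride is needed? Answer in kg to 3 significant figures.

(a) [OCl⁻]/[HOCl] = 10^(pH − pKa) = 10^(8.17 − 7.59) = 10^0.58 = 3.802.
(a) Fraction as HOCl = 1 / (1 + 3.802) = 0.2083.
(a) HOCl = 0.2083 × 3.25 ppm = 0.6768 ppm.

(b) Volume: 177,000 US gal × 3.785 L/gal = 669,945 L.
(b) Hardness to add: (172 − 101) = 71 mg/L as CaCO₃ × 669,945 L = 47,570 g as CaCO₃.
(b) Moles of Ca²⁺ (1 mol Ca²⁺ ≡ 1 mol CaCO₃): 47,570 / 100.1 g/mol = 475.2 mol.
(b) Mass of CaCl₂: 475.2 × 111 = 52,750 g.

(a) 0.677 ppm; (b) 52.7 kg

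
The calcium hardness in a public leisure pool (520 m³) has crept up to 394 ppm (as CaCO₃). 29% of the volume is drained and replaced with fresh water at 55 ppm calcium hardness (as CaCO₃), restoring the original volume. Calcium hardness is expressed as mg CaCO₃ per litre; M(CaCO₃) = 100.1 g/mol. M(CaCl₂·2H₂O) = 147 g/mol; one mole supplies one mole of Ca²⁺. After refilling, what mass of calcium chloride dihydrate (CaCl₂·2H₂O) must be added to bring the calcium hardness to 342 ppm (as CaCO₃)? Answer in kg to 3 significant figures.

Volume: 520 m³ = 520,000 L.
After draining 29% and refilling: 394 × 0.71 + 55 × 0.29 = 295.69 ppm.
Deficit to target: 342 − 295.69 = 46.31 mg/L.
As CaCO₃: 46.31 mg/L × 520,000 L = 24,080 g; ÷ 100.1 = 240.6 mol Ca²⁺.
Mass: 240.6 × 147 = 35,360 g.

35.4 kg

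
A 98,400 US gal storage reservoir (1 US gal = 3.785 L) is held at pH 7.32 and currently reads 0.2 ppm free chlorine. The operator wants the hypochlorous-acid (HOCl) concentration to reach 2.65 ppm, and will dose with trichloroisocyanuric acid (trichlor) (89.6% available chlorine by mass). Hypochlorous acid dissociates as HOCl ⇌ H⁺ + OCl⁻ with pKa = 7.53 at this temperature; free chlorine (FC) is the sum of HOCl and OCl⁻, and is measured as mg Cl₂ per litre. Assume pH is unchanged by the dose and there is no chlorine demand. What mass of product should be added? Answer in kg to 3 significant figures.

Volume: 98,400 US gal × 3.785 L/gal = 372,444 L.
[OCl⁻]/[HOCl] = 10^(pH − pKa) = 10^(7.32 − 7.53) = 0.6166; fraction as HOCl = 1/(1 + 0.6166) = 0.6186.
Free chlorine required for 2.65 ppm HOCl: 2.65 / 0.6186 = 4.284 ppm.
FC to add: 4.284 − 0.2 = 4.084 mg/L as Cl₂.
Cl₂ equivalent: 4.084 mg/L × 372,444 L = 1521 g.
Product at 89.6% available Cl: 1521 / 0.896 = 1698 g.

1.70 kg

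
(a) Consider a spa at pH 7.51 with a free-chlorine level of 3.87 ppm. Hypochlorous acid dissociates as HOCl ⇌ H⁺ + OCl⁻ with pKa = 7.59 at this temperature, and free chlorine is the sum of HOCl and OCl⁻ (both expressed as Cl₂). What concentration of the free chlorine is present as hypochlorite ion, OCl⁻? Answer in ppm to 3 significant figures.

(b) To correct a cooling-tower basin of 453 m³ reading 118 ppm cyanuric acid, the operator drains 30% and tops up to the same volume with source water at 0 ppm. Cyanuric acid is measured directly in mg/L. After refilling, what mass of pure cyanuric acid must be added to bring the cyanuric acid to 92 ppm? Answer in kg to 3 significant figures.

(a) [OCl⁻]/[HOCl] = 10^(pH − pKa) = 10^(7.51 − 7.59) = 10^-0.08 = 0.8318.
(a) Fraction as HOCl = 1 / (1 + 0.8318) = 0.5459.
(a) OCl⁻ = (1 − 0.5459) × 3.87 ppm = 1.757 ppm.

(b) Volume: 453 m³ = 453,000 L.
(b) After draining 30% and refilling: 118 × 0.70 + 0 × 0.30 = 82.6 ppm.
(b) Deficit to target: 92 − 82.6 = 9.4 mg/L.
(b) Mass: 9.4 mg/L × 453,000 L = 4258 g cyanuric acid.

(a) 1.76 ppm; (b) 4.26 kg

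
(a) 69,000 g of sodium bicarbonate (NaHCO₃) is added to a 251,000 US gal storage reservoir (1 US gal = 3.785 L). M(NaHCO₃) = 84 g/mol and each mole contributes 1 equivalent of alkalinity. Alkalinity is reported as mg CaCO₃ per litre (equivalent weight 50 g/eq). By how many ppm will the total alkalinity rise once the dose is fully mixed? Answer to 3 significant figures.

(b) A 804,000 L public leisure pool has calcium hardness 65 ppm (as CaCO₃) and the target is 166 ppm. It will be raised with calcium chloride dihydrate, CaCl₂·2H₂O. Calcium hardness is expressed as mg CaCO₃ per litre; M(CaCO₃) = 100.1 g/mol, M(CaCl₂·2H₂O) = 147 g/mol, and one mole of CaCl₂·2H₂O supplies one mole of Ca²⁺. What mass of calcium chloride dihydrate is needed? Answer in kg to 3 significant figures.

(a) 43.2 ppm; (b) 119 kg

(a) Volume: 251,000 US gal × 3.785 L/gal = 950,035 L.
(a) Moles of NaHCO₃: 69,000 g ÷ 84 g/mol = 821.4 mol → 821.4 eq of alkalinity.
(a) As CaCO₃: 821.4 eq × 50 g/eq = 41,070 g.
(a) Rise: 41,070 g / 950,035 L × 1000 = 43.23 mg/L.

(b) Hardness to add: (166 − 65) = 101 mg/L as CaCO₃ × 804,000 L = 81,200 g as CaCO₃.
(b) Moles of Ca²⁺ (1 mol Ca²⁺ ≡ 1 mol CaCO₃): 81,200 / 100.1 g/mol = 811.2 mol.
(b) Mass of CaCl₂·2H₂O: 811.2 × 147 = 119,300 g.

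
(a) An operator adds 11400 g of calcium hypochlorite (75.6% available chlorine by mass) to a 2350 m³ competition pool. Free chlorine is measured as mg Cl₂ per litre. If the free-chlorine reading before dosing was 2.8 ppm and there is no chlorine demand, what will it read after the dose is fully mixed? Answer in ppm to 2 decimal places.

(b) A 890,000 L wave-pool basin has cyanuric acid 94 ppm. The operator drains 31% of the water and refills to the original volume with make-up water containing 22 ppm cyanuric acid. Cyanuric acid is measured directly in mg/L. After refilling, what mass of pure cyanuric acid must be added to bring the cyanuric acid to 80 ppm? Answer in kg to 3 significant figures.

(a) 6.47 ppm; (b) 7.40 kg

(a) Volume: 2350 m³ = 2,350,000 L.
(a) Available chlorine delivered: 11,400 g × 0.756 = 8618 g as Cl₂.
(a) Concentration rise: 8618 g / 2,350,000 L = 3.667 mg/L = 3.67 ppm.
(a) Final FC: 2.8 + 3.67 = 6.47 ppm.

(b) After draining 31% and refilling: 94 × 0.69 + 22 × 0.31 = 71.68 ppm.
(b) Deficit to target: 80 − 71.68 = 8.32 mg/L.
(b) Mass: 8.32 mg/L × 890,000 L = 7405 g cyanuric acid.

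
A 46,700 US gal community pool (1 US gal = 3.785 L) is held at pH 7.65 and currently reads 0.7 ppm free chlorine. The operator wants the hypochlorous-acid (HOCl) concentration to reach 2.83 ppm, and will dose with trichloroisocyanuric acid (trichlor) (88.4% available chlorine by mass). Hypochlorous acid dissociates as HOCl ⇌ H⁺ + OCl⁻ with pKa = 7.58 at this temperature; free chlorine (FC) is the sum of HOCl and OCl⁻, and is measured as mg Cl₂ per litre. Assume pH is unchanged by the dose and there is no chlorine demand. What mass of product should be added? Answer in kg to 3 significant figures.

Volume: 46,700 US gal × 3.785 L/gal = 176,760 L.
[OCl⁻]/[HOCl] = 10^(pH − pKa) = 10^(7.65 − 7.58) = 1.175; fraction as HOCl = 1/(1 + 1.175) = 0.4598.
Free chlorine required for 2.83 ppm HOCl: 2.83 / 0.4598 = 6.155 ppm.
FC to add: 6.155 − 0.7 = 5.455 mg/L as Cl₂.
Cl₂ equivalent: 5.455 mg/L × 176,760 L = 964.2 g.
Product at 88.4% available Cl: 964.2 / 0.884 = 1091 g.

1.09 kg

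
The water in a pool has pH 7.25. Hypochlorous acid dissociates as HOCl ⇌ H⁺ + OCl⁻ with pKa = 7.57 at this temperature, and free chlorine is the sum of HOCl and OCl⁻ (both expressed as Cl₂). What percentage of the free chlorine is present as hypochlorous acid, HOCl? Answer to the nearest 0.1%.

67.6%

[OCl⁻]/[HOCl] = 10^(pH − pKa) = 10^(7.25 − 7.57) = 10^-0.32 = 0.4786.
Fraction as HOCl = 1 / (1 + 0.4786) = 0.6763.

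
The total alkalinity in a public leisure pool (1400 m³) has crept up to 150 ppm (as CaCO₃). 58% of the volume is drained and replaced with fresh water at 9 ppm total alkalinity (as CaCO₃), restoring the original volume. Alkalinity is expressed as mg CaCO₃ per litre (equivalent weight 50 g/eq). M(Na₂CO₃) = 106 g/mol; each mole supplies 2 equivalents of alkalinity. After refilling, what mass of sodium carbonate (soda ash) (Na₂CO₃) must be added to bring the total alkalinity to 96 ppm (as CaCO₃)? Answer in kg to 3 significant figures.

41.2 kg

Volume: 1400 m³ = 1,400,000 L.
After draining 58% and refilling: 150 × 0.42 + 9 × 0.58 = 68.22 ppm.
Deficit to target: 96 − 68.22 = 27.78 mg/L.
As CaCO₃: 27.78 mg/L × 1,400,000 L = 38,890 g; ÷ 50 g/eq ÷ 2 = 388.9 mol Na₂CO₃.
Mass: 388.9 × 106 = 41,230 g.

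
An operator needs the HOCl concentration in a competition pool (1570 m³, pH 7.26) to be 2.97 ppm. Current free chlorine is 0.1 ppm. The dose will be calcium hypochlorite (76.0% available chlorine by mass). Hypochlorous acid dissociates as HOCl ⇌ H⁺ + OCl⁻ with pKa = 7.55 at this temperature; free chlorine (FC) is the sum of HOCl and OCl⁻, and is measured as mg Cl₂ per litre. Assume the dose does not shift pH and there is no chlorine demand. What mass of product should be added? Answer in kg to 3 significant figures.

Volume: 1570 m³ = 1,570,000 L.
[OCl⁻]/[HOCl] = 10^(pH − pKa) = 10^(7.26 − 7.55) = 0.5129; fraction as HOCl = 1/(1 + 0.5129) = 0.661.
Free chlorine required for 2.97 ppm HOCl: 2.97 / 0.661 = 4.493 ppm.
FC to add: 4.493 − 0.1 = 4.393 mg/L as Cl₂.
Cl₂ equivalent: 4.393 mg/L × 1,570,000 L = 6897 g.
Product at 76.0% available Cl: 6897 / 0.76 = 9075 g.

9.08 kg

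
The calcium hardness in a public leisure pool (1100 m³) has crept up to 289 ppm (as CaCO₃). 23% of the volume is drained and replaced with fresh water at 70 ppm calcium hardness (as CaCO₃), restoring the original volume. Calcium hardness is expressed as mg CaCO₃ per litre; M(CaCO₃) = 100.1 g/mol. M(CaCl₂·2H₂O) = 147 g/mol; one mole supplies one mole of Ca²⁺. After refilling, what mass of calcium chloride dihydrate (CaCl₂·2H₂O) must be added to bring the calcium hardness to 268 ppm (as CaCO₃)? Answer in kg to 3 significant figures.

47.4 kg

Volume: 1100 m³ = 1,100,000 L.
After draining 23% and refilling: 289 × 0.77 + 70 × 0.23 = 238.63 ppm.
Deficit to target: 268 − 238.63 = 29.37 mg/L.
As CaCO₃: 29.37 mg/L × 1,100,000 L = 32,310 g; ÷ 100.1 = 322.7 mol Ca²⁺.
Mass: 322.7 × 147 = 47,440 g.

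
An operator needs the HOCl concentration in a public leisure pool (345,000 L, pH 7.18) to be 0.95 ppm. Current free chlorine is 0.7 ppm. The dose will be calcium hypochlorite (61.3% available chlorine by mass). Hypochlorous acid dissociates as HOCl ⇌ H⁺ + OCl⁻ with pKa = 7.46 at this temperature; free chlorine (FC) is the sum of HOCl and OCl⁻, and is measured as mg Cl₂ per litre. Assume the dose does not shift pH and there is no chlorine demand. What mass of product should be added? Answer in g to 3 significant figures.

421 g

[OCl⁻]/[HOCl] = 10^(pH − pKa) = 10^(7.18 − 7.46) = 0.5248; fraction as HOCl = 1/(1 + 0.5248) = 0.6558.
Free chlorine required for 0.95 ppm HOCl: 0.95 / 0.6558 = 1.449 ppm.
FC to add: 1.449 − 0.7 = 0.7486 mg/L as Cl₂.
Cl₂ equivalent: 0.7486 mg/L × 345,000 L = 258.3 g.
Product at 61.3% available Cl: 258.3 / 0.613 = 421.3 g.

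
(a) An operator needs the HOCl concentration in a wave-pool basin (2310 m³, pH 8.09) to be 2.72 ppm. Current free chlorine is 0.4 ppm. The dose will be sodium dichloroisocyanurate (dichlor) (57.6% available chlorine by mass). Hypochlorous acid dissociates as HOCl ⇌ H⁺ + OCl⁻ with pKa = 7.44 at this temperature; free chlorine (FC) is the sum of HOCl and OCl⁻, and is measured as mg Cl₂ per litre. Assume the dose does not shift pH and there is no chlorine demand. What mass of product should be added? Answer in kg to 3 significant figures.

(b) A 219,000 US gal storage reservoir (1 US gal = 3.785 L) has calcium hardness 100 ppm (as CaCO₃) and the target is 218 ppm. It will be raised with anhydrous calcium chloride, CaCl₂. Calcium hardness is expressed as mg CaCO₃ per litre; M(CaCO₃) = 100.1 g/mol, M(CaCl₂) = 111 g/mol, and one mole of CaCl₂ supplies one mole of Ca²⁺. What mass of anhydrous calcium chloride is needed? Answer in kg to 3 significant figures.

(a) Volume: 2310 m³ = 2,310,000 L.
(a) [OCl⁻]/[HOCl] = 10^(pH − pKa) = 10^(8.09 − 7.44) = 4.467; fraction as HOCl = 1/(1 + 4.467) = 0.1829.
(a) Free chlorine required for 2.72 ppm HOCl: 2.72 / 0.1829 = 14.87 ppm.
(a) FC to add: 14.87 − 0.4 = 14.47 mg/L as Cl₂.
(a) Cl₂ equivalent: 14.47 mg/L × 2,310,000 L = 33,430 g.
(a) Product at 57.6% available Cl: 33,430 / 0.576 = 58,030 g.

(b) Volume: 219,000 US gal × 3.785 L/gal = 828,915 L.
(b) Hardness to add: (218 − 100) = 118 mg/L as CaCO₃ × 828,915 L = 97,810 g as CaCO₃.
(b) Moles of Ca²⁺ (1 mol Ca²⁺ ≡ 1 mol CaCO₃): 97,810 / 100.1 g/mol = 977.1 mol.
(b) Mass of CaCl₂: 977.1 × 111 = 108,500 g.

(a) 58.0 kg; (b) 108 kg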